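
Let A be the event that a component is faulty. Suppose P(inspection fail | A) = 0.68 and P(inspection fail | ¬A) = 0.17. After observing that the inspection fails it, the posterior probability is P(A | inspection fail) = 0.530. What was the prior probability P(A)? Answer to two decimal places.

P(A) = 0.22

Bayes' rule in odds form gives O(A|E) = O(A)·[P(E|A)/P(E|¬A)], hence O(A) = O(A|E)/LR.
Posterior odds = 0.530/(1−0.530) = 1.1277. LR = 0.68/0.17 = 4.0000.
Prior odds = 1.1277/4.0000 = 0.2819, so P(A) = 0.2819/(1+0.2819) ≈ 0.22.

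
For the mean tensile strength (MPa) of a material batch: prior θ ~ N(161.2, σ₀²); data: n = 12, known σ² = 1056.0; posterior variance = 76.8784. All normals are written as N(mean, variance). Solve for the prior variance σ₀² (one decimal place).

σ₀² = 608.3

Posterior precision equals prior precision plus data precision: 1/σ_n² = 1/σ₀² + n/σ².
So 1/σ₀² = 1/76.8784 − 12/1056.0 = 0.013008 − 0.011364 = 0.001644.
Hence σ₀² = 1/0.001644 ≈ 608.3.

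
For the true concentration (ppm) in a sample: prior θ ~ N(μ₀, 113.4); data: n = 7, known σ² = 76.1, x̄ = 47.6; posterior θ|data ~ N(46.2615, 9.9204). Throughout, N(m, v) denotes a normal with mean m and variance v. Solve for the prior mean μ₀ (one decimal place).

μ₀ = 32.3

The posterior mean is a precision-weighted average: μ_n = (τ₀μ₀ + τ_data·x̄)/(τ₀+τ_data), with τ₀=1/σ₀² and τ_data=n/σ².
Here τ₀ = 1/113.4 = 0.008818 and τ_data = 7/76.1 = 0.091984, so τ_n = 0.100802.
Rearranging for μ₀: μ₀ = (μ_n·τ_n − τ_data·x̄)/τ₀ = (46.2615·0.100802 − 0.091984·47.6) / 0.008818 = 0.284813/0.008818 ≈ 32.3.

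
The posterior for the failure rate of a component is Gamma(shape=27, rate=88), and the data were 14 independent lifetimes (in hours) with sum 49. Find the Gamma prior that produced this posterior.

For an exponential likelihood with a Gamma(α, β) prior on the rate, n observations with total T give posterior Gamma(α+n, β+T).
So α = 27 − 14 = 13 and β = 88 − 49 = 39.

Gamma(shape=13, rate=39)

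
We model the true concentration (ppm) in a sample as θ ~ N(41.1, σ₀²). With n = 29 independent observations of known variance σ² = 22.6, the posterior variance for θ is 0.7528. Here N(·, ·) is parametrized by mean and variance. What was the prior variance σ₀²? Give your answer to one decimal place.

For the Normal–Normal model with known σ², precisions add: τ_n = τ₀ + n/σ².
So 1/σ₀² = 1/0.7528 − 29/22.6 = 1.328374 − 1.283186 = 0.045188.
Hence σ₀² = 1/0.045188 ≈ 22.1.

σ₀² = 22.1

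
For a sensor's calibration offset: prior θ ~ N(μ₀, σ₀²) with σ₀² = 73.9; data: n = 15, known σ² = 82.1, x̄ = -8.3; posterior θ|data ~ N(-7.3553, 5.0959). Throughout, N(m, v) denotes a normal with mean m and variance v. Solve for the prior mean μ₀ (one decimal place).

μ₀ = 5.4

The posterior mean is a precision-weighted average: μ_n = (τ₀μ₀ + τ_data·x̄)/(τ₀+τ_data), with τ₀=1/σ₀² and τ_data=n/σ².
Here τ₀ = 1/73.9 = 0.013532 and τ_data = 15/82.1 = 0.182704, so τ_n = 0.196236.
Rearranging for μ₀: μ₀ = (μ_n·τ_n − τ_data·x̄)/τ₀ = (-7.3553·0.196236 − 0.182704·-8.3) / 0.013532 = 0.073069/0.013532 ≈ 5.4.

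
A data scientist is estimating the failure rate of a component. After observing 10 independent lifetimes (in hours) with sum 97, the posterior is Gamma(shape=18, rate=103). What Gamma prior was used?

For an exponential likelihood with a Gamma(α, β) prior on the rate, n observations with total T give posterior Gamma(α+n, β+T).
So α = 18 − 10 = 8 and β = 103 − 97 = 6.

Gamma(shape=8, rate=6)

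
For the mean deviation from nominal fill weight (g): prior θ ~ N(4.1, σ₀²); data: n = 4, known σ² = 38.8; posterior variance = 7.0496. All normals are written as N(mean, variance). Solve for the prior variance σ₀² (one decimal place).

For the Normal–Normal model with known σ², precisions add: τ_n = τ₀ + n/σ².
So 1/σ₀² = 1/7.0496 − 4/38.8 = 0.141852 − 0.103093 = 0.038759.
Hence σ₀² = 1/0.038759 ≈ 25.8.

σ₀² = 25.8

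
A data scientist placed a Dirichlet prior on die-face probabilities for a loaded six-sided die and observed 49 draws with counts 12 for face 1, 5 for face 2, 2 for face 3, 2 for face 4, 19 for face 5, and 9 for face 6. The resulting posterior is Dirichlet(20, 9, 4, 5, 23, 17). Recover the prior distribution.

Dirichlet(8, 4, 2, 3, 4, 8)

For a Dirichlet(α) prior with multinomial counts c, the posterior is Dirichlet(α + c) componentwise.
Subtract each count from the matching posterior parameter: 20−12=8, 9−5=4, 4−2=2, 5−2=3, 23−19=4, 17−9=8.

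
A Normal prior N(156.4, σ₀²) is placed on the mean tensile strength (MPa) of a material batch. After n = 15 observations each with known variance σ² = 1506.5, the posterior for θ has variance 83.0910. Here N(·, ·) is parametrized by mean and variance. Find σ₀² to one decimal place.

σ₀² = 481.2

For the Normal–Normal model with known σ², precisions add: τ_n = τ₀ + n/σ².
So 1/σ₀² = 1/83.0910 − 15/1506.5 = 0.012035 − 0.009957 = 0.002078.
Hence σ₀² = 1/0.002078 ≈ 481.2.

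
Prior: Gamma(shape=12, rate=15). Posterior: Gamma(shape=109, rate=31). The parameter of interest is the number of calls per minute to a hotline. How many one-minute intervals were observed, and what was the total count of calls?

n = 16 one-minute intervals with total 97 calls

Gamma–Poisson conjugacy: posterior shape = α + Σxᵢ, posterior rate = β + n.
Matching: Σxᵢ = 109 − 12 = 97 and n = 31 − 15 = 16.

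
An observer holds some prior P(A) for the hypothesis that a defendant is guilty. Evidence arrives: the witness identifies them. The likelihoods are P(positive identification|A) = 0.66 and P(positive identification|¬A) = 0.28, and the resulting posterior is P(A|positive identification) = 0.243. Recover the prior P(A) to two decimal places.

P(A) = 0.12

In odds form, posterior odds = prior odds × likelihood ratio, so prior odds = posterior odds ÷ LR.
Posterior odds = 0.243/(1−0.243) = 0.3210. LR = 0.66/0.28 = 2.3571.
Prior odds = 0.3210/2.3571 = 0.1362, so P(A) = 0.1362/(1+0.1362) ≈ 0.12.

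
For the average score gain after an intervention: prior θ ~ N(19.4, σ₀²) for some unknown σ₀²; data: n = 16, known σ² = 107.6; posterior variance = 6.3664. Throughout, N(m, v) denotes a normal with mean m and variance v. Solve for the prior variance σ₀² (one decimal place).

σ₀² = 119.4

For the Normal–Normal model with known σ², precisions add: τ_n = τ₀ + n/σ².
So 1/σ₀² = 1/6.3664 − 16/107.6 = 0.157075 − 0.148699 = 0.008376.
Hence σ₀² = 1/0.008376 ≈ 119.4.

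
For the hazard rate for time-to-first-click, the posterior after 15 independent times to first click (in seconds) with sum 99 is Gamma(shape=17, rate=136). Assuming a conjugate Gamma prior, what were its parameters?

Gamma–exponential conjugacy: posterior shape = α + n, posterior rate = β + Σtᵢ.
So α = 17 − 15 = 2 and β = 136 − 99 = 37.

Gamma(shape=2, rate=37)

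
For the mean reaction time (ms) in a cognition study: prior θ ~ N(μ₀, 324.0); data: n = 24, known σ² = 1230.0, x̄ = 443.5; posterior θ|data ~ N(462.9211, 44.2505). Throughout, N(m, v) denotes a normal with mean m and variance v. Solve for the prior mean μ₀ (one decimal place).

μ₀ = 585.7

With known observation variance, the Normal–Normal posterior has precision τ_n = τ₀ + n/σ² and mean μ_n = (τ₀μ₀ + (n/σ²)x̄)/τ_n.
Here τ₀ = 1/324.0 = 0.003086 and τ_data = 24/1230.0 = 0.019512, so τ_n = 0.022598.
Rearranging for μ₀: μ₀ = (μ_n·τ_n − τ_data·x̄)/τ₀ = (462.9211·0.022598 − 0.019512·443.5) / 0.003086 = 1.807519/0.003086 ≈ 585.7.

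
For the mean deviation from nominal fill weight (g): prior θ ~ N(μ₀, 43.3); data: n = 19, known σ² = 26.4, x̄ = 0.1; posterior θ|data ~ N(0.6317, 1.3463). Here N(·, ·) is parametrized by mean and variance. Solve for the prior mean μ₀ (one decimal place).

With known observation variance, the Normal–Normal posterior has precision τ_n = τ₀ + n/σ² and mean μ_n = (τ₀μ₀ + (n/σ²)x̄)/τ_n.
Here τ₀ = 1/43.3 = 0.023095 and τ_data = 19/26.4 = 0.719697, so τ_n = 0.742792.
Rearranging for μ₀: μ₀ = (μ_n·τ_n − τ_data·x̄)/τ₀ = (0.6317·0.742792 − 0.719697·0.1) / 0.023095 = 0.397252/0.023095 ≈ 17.2.

μ₀ = 17.2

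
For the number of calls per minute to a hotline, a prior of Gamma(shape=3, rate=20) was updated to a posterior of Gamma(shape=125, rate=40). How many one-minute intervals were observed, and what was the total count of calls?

n = 20 one-minute intervals with total 122 calls

A Gamma(α, β) prior (rate parametrization) on a Poisson rate with n observations summing to S gives posterior Gamma(α+S, β+n).
Matching: Σxᵢ = 125 − 3 = 122 and n = 40 − 20 = 20.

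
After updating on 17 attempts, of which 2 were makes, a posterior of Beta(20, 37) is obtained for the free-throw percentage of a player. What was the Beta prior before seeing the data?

Beta is conjugate to the binomial likelihood: posterior = Beta(a+s, b+f).
So a = 20 − 2 = 18 and b = 37 − 15 = 22.

Beta(18, 22)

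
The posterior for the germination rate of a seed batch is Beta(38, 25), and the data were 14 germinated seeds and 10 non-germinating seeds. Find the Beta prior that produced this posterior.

Under Beta–binomial conjugacy the posterior parameters are (α+s, β+f).
Subtract the data counts: 38−14=24, 25−10=15.

Beta(24, 15)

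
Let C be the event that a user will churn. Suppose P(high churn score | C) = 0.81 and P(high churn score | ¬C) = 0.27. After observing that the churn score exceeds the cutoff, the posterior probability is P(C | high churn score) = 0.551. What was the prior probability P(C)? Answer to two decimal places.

P(C) = 0.29

In odds form, posterior odds = prior odds × likelihood ratio, so prior odds = posterior odds ÷ LR.
Posterior odds = 0.551/(1−0.551) = 1.2272. LR = 0.81/0.27 = 3.0000.
Prior odds = 1.2272/3.0000 = 0.4091, so P(C) = 0.4091/(1+0.4091) ≈ 0.29.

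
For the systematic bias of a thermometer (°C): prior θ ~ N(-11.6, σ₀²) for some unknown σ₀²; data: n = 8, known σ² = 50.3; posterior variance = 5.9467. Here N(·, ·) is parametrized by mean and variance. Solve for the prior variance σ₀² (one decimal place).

σ₀² = 109.7

For the Normal–Normal model with known σ², precisions add: τ_n = τ₀ + n/σ².
So 1/σ₀² = 1/5.9467 − 8/50.3 = 0.168160 − 0.159046 = 0.009114.
Hence σ₀² = 1/0.009114 ≈ 109.7.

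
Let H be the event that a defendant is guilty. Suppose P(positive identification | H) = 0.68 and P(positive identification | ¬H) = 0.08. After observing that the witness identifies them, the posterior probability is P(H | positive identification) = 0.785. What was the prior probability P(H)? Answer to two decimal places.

In odds form, posterior odds = prior odds × likelihood ratio, so prior odds = posterior odds ÷ LR.
Posterior odds = 0.785/(1−0.785) = 3.6512. LR = 0.68/0.08 = 8.5000.
Prior odds = 3.6512/8.5000 = 0.4296, so P(H) = 0.4296/(1+0.4296) ≈ 0.30.

P(H) = 0.30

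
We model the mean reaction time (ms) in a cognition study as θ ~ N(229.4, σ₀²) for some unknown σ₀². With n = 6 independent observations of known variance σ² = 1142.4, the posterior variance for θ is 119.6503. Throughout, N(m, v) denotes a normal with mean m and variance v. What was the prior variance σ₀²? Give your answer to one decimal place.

σ₀² = 322.0

Posterior precision equals prior precision plus data precision: 1/σ_n² = 1/σ₀² + n/σ².
So 1/σ₀² = 1/119.6503 − 6/1142.4 = 0.008358 − 0.005252 = 0.003106.
Hence σ₀² = 1/0.003106 ≈ 322.0.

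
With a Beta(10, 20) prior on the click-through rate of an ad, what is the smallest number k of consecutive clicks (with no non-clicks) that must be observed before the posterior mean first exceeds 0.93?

After k clicks and 0 non-clicks the posterior is Beta(10+k, 20), with mean (10+k)/(10+20+k).
Set (10+k)/(30+k) > 0.93 and solve: k > (0.93·30 − 10)/(1 − 0.93) = 255.714.
The smallest integer exceeding 255.714 is 256, and checking k=256: (266)/(286) = 0.9301 > 0.93.

k = 256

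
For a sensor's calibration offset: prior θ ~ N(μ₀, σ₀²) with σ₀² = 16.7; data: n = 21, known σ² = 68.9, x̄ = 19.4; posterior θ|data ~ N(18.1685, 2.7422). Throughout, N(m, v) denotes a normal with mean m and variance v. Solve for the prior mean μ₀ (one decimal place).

The posterior mean is a precision-weighted average: μ_n = (τ₀μ₀ + τ_data·x̄)/(τ₀+τ_data), with τ₀=1/σ₀² and τ_data=n/σ².
Here τ₀ = 1/16.7 = 0.059880 and τ_data = 21/68.9 = 0.304790, so τ_n = 0.364670.
Rearranging for μ₀: μ₀ = (μ_n·τ_n − τ_data·x̄)/τ₀ = (18.1685·0.364670 − 0.304790·19.4) / 0.059880 = 0.712581/0.059880 ≈ 11.9.

μ₀ = 11.9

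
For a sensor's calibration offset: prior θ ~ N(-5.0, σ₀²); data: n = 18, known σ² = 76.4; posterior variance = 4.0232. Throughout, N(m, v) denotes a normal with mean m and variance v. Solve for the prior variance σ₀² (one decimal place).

σ₀² = 77.2

For the Normal–Normal model with known σ², precisions add: τ_n = τ₀ + n/σ².
So 1/σ₀² = 1/4.0232 − 18/76.4 = 0.248558 − 0.235602 = 0.012956.
Hence σ₀² = 1/0.012956 ≈ 77.2.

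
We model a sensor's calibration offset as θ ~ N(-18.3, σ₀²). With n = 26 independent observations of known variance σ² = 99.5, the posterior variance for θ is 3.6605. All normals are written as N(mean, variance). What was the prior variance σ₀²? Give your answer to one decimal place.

σ₀² = 84.2

Posterior precision equals prior precision plus data precision: 1/σ_n² = 1/σ₀² + n/σ².
So 1/σ₀² = 1/3.6605 − 26/99.5 = 0.273187 − 0.261307 = 0.011880.
Hence σ₀² = 1/0.011880 ≈ 84.2.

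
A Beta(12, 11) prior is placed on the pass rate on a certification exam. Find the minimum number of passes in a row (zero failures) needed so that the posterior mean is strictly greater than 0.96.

k = 253

After k passes and 0 failures the posterior is Beta(12+k, 11), with mean (12+k)/(12+11+k).
Set (12+k)/(23+k) > 0.96 and solve: k > (0.96·23 − 12)/(1 − 0.96) = 252.000.
The smallest integer exceeding 252.000 is 253, and checking k=253: (265)/(276) = 0.9601 > 0.96.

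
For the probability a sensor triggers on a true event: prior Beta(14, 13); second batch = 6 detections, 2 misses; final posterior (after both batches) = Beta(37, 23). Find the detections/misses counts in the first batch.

Sequential conjugate updates are equivalent to a single update on the pooled data, so total successes = posterior α − prior α and total failures = posterior β − prior β.
Total across both batches: 37−14=23 detections, 23−13=10 misses.
Subtract the second batch: 23−6=17 detections and 10−2=8 misses.

17 detections and 8 misses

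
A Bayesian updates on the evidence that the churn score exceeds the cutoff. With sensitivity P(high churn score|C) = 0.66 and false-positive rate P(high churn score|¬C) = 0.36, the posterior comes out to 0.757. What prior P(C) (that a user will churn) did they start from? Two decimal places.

P(C) = 0.63

Bayes' rule in odds form gives O(C|E) = O(C)·[P(E|C)/P(E|¬C)], hence O(C) = O(C|E)/LR.
Posterior odds = 0.757/(1−0.757) = 3.1152. LR = 0.66/0.36 = 1.8333.
Prior odds = 3.1152/1.8333 = 1.6992, so P(C) = 1.6992/(1+1.6992) ≈ 0.63.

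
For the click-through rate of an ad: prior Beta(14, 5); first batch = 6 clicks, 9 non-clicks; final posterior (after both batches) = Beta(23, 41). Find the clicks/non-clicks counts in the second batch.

3 clicks and 27 non-clicks

Sequential conjugate updates are equivalent to a single update on the pooled data, so total successes = posterior α − prior α and total failures = posterior β − prior β.
Total across both batches: 23−14=9 clicks, 41−5=36 non-clicks.
Subtract the first batch: 9−6=3 clicks and 36−9=27 non-clicks.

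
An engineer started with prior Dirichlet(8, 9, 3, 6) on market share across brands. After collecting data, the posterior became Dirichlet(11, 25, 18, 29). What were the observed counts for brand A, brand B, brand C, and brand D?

counts (3, 16, 15, 23)

For a Dirichlet(α) prior with multinomial counts c, the posterior is Dirichlet(α + c) componentwise.
Counts are posterior − prior componentwise: 11−8=3, 25−9=16, 18−3=15, 29−6=23.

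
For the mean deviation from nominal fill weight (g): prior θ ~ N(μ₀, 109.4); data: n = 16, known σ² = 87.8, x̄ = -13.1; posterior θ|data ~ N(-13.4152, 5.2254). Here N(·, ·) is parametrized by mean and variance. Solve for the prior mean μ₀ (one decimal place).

μ₀ = -19.7

The posterior mean is a precision-weighted average: μ_n = (τ₀μ₀ + τ_data·x̄)/(τ₀+τ_data), with τ₀=1/σ₀² and τ_data=n/σ².
Here τ₀ = 1/109.4 = 0.009141 and τ_data = 16/87.8 = 0.182232, so τ_n = 0.191373.
Rearranging for μ₀: μ₀ = (μ_n·τ_n − τ_data·x̄)/τ₀ = (-13.4152·0.191373 − 0.182232·-13.1) / 0.009141 = -0.180068/0.009141 ≈ -19.7.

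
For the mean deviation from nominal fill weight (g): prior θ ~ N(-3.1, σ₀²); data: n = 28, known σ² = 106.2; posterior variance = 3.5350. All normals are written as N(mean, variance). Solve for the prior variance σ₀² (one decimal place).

σ₀² = 52.0

Posterior precision equals prior precision plus data precision: 1/σ_n² = 1/σ₀² + n/σ².
So 1/σ₀² = 1/3.5350 − 28/106.2 = 0.282885 − 0.263653 = 0.019232.
Hence σ₀² = 1/0.019232 ≈ 52.0.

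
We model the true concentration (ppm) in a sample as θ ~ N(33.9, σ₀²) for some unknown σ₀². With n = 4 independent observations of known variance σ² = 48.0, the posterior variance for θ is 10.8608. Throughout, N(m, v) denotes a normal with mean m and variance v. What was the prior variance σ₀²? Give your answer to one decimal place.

Posterior precision equals prior precision plus data precision: 1/σ_n² = 1/σ₀² + n/σ².
So 1/σ₀² = 1/10.8608 − 4/48.0 = 0.092074 − 0.083333 = 0.008741.
Hence σ₀² = 1/0.008741 ≈ 114.4.

σ₀² = 114.4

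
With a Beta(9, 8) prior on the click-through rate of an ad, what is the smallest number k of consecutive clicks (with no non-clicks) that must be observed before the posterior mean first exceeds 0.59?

After k clicks and 0 non-clicks the posterior is Beta(9+k, 8), with mean (9+k)/(9+8+k).
Set (9+k)/(17+k) > 0.59 and solve: k > (0.59·17 − 9)/(1 − 0.59) = 2.512.
The smallest integer exceeding 2.512 is 3, and checking k=3: (12)/(20) = 0.6000 > 0.59.

k = 3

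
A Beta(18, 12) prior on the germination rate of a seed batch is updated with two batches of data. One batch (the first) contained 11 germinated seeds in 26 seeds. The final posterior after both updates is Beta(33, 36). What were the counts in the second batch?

4 germinated seeds and 9 non-germinating seeds

Because Beta–binomial updating is additive in the counts, the combined data contributed (α_post−α_prior, β_post−β_prior) successes and failures.
Total across both batches: 33−18=15 germinated seeds, 36−12=24 non-germinating seeds.
Subtract the first batch: 15−11=4 germinated seeds and 24−15=9 non-germinating seeds.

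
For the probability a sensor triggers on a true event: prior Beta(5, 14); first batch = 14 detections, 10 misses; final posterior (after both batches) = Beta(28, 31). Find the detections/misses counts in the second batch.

9 detections and 7 misses

Because Beta–binomial updating is additive in the counts, the combined data contributed (α_post−α_prior, β_post−β_prior) successes and failures.
Total across both batches: 28−5=23 detections, 31−14=17 misses.
Subtract the first batch: 23−14=9 detections and 17−10=7 misses.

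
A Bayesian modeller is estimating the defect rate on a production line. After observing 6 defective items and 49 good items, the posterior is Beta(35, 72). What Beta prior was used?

Under Beta–binomial conjugacy the posterior parameters are (a+s, b+f).
So a = 35 − 6 = 29 and b = 72 − 49 = 23.

Beta(29, 23)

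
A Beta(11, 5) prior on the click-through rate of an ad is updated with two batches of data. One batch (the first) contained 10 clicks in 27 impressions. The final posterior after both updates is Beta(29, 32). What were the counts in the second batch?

8 clicks and 10 non-clicks

Sequential conjugate updates are equivalent to a single update on the pooled data, so total successes = posterior α − prior α and total failures = posterior β − prior β.
Total across both batches: 29−11=18 clicks, 32−5=27 non-clicks.
Subtract the first batch: 18−10=8 clicks and 27−17=10 non-clicks.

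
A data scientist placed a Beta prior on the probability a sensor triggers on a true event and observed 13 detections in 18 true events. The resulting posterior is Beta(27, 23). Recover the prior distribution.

Under Beta–binomial conjugacy the posterior parameters are (α+s, β+f).
So α = 27 − 13 = 14 and β = 23 − 5 = 18.

Beta(14, 18)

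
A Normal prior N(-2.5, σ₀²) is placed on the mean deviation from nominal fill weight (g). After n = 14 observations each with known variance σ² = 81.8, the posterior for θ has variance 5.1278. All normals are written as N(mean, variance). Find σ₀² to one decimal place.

σ₀² = 41.9

For the Normal–Normal model with known σ², precisions add: τ_n = τ₀ + n/σ².
So 1/σ₀² = 1/5.1278 − 14/81.8 = 0.195015 − 0.171149 = 0.023866.
Hence σ₀² = 1/0.023866 ≈ 41.9.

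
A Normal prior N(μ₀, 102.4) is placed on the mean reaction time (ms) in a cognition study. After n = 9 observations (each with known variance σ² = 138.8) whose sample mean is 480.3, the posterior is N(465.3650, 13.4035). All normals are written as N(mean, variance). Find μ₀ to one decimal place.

With known observation variance, the Normal–Normal posterior has precision τ_n = τ₀ + n/σ² and mean μ_n = (τ₀μ₀ + (n/σ²)x̄)/τ_n.
Here τ₀ = 1/102.4 = 0.009766 and τ_data = 9/138.8 = 0.064841, so τ_n = 0.074607.
Rearranging for μ₀: μ₀ = (μ_n·τ_n − τ_data·x̄)/τ₀ = (465.3650·0.074607 − 0.064841·480.3) / 0.009766 = 3.576354/0.009766 ≈ 366.2.

μ₀ = 366.2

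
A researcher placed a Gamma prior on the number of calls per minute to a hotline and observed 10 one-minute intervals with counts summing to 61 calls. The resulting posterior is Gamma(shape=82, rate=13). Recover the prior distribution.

Gamma(shape=21, rate=3)

Gamma–Poisson conjugacy: posterior shape = α + Σxᵢ, posterior rate = β + n.
So α = 82 − 61 = 21 and β = 13 − 10 = 3.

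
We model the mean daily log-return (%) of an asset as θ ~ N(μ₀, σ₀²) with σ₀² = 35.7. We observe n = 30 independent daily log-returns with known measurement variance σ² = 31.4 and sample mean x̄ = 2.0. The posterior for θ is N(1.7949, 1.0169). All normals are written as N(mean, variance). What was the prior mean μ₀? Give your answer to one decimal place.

The posterior mean is a precision-weighted average: μ_n = (τ₀μ₀ + τ_data·x̄)/(τ₀+τ_data), with τ₀=1/σ₀² and τ_data=n/σ².
Here τ₀ = 1/35.7 = 0.028011 and τ_data = 30/31.4 = 0.955414, so τ_n = 0.983425.
Rearranging for μ₀: μ₀ = (μ_n·τ_n − τ_data·x̄)/τ₀ = (1.7949·0.983425 − 0.955414·2.0) / 0.028011 = -0.145678/0.028011 ≈ -5.2.

μ₀ = -5.2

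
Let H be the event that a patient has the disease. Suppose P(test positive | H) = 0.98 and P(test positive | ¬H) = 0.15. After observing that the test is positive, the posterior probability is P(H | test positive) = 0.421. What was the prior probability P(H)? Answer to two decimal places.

P(H) = 0.10

In odds form, posterior odds = prior odds × likelihood ratio, so prior odds = posterior odds ÷ LR.
Posterior odds = 0.421/(1−0.421) = 0.7271. LR = 0.98/0.15 = 6.5333.
Prior odds = 0.7271/6.5333 = 0.1113, so P(H) = 0.1113/(1+0.1113) ≈ 0.10.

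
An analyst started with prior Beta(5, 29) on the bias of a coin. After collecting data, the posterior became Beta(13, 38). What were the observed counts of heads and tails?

8 heads and 9 tails

Beta is conjugate to the binomial likelihood: posterior = Beta(a+s, b+f).
So s = 13 − 5 = 8 and f = 38 − 29 = 9.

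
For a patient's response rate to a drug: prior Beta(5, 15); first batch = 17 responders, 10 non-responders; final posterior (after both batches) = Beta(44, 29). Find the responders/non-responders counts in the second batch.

22 responders and 4 non-responders

Sequential conjugate updates are equivalent to a single update on the pooled data, so total successes = posterior α − prior α and total failures = posterior β − prior β.
Total across both batches: 44−5=39 responders, 29−15=14 non-responders.
Subtract the first batch: 39−17=22 responders and 14−10=4 non-responders.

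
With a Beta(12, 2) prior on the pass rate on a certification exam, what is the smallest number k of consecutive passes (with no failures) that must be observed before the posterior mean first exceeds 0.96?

After k passes and 0 failures the posterior is Beta(12+k, 2), with mean (12+k)/(12+2+k).
Set (12+k)/(14+k) > 0.96 and solve: k > (0.96·14 − 12)/(1 − 0.96) = 36.000.
The smallest integer exceeding 36.000 is 37, and checking k=37: (49)/(51) = 0.9608 > 0.96.

k = 37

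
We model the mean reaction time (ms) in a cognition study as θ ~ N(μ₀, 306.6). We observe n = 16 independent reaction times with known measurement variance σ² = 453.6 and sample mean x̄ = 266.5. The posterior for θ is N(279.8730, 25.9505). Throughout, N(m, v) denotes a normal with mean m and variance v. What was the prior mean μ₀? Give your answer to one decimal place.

μ₀ = 424.5

With known observation variance, the Normal–Normal posterior has precision τ_n = τ₀ + n/σ² and mean μ_n = (τ₀μ₀ + (n/σ²)x̄)/τ_n.
Here τ₀ = 1/306.6 = 0.003262 and τ_data = 16/453.6 = 0.035273, so τ_n = 0.038535.
Rearranging for μ₀: μ₀ = (μ_n·τ_n − τ_data·x̄)/τ₀ = (279.8730·0.038535 − 0.035273·266.5) / 0.003262 = 1.384652/0.003262 ≈ 424.5.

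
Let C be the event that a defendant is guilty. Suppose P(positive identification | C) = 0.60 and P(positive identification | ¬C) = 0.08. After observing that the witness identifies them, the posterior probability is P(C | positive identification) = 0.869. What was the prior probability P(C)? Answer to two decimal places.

P(C) = 0.47

In odds form, posterior odds = prior odds × likelihood ratio, so prior odds = posterior odds ÷ LR.
Posterior odds = 0.869/(1−0.869) = 6.6336. LR = 0.60/0.08 = 7.5000.
Prior odds = 6.6336/7.5000 = 0.8845, so P(C) = 0.8845/(1+0.8845) ≈ 0.47.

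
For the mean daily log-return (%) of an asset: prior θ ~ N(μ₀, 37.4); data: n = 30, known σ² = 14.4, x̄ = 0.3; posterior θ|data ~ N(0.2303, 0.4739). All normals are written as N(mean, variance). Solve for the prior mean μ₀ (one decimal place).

With known observation variance, the Normal–Normal posterior has precision τ_n = τ₀ + n/σ² and mean μ_n = (τ₀μ₀ + (n/σ²)x̄)/τ_n.
Here τ₀ = 1/37.4 = 0.026738 and τ_data = 30/14.4 = 2.083333, so τ_n = 2.110071.
Rearranging for μ₀: μ₀ = (μ_n·τ_n − τ_data·x̄)/τ₀ = (0.2303·2.110071 − 2.083333·0.3) / 0.026738 = -0.139051/0.026738 ≈ -5.2.

μ₀ = -5.2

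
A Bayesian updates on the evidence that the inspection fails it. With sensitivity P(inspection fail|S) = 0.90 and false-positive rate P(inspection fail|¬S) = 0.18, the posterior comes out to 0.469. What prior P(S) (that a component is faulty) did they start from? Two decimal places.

Bayes' rule in odds form gives O(S|E) = O(S)·[P(E|S)/P(E|¬S)], hence O(S) = O(S|E)/LR.
Posterior odds = 0.469/(1−0.469) = 0.8832. LR = 0.90/0.18 = 5.0000.
Prior odds = 0.8832/5.0000 = 0.1766, so P(S) = 0.1766/(1+0.1766) ≈ 0.15.

P(S) = 0.15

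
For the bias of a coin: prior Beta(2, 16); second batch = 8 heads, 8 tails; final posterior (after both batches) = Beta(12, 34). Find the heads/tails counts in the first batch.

Because Beta–binomial updating is additive in the counts, the combined data contributed (α_post−α_prior, β_post−β_prior) successes and failures.
Total across both batches: 12−2=10 heads, 34−16=18 tails.
Subtract the second batch: 10−8=2 heads and 18−8=10 tails.

2 heads and 10 tails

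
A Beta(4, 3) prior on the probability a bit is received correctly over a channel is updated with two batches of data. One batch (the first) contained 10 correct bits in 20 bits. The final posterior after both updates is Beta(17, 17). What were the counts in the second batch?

3 correct bits and 4 errors

Sequential conjugate updates are equivalent to a single update on the pooled data, so total successes = posterior α − prior α and total failures = posterior β − prior β.
Total across both batches: 17−4=13 correct bits, 17−3=14 errors.
Subtract the first batch: 13−10=3 correct bits and 14−10=4 errors.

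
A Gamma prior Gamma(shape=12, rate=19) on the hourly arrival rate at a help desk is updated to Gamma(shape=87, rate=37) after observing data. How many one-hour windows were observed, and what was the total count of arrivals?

A Gamma(α, β) prior (rate parametrization) on a Poisson rate with n observations summing to S gives posterior Gamma(α+S, β+n).
Matching: Σxᵢ = 87 − 12 = 75 and n = 37 − 19 = 18.

n = 18 one-hour windows with total 75 arrivals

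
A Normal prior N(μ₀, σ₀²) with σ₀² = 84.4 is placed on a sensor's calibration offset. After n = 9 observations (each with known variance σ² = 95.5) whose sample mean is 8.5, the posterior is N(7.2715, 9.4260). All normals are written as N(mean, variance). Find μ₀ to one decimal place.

μ₀ = -2.5

The posterior mean is a precision-weighted average: μ_n = (τ₀μ₀ + τ_data·x̄)/(τ₀+τ_data), with τ₀=1/σ₀² and τ_data=n/σ².
Here τ₀ = 1/84.4 = 0.011848 and τ_data = 9/95.5 = 0.094241, so τ_n = 0.106089.
Rearranging for μ₀: μ₀ = (μ_n·τ_n − τ_data·x̄)/τ₀ = (7.2715·0.106089 − 0.094241·8.5) / 0.011848 = -0.029622/0.011848 ≈ -2.5.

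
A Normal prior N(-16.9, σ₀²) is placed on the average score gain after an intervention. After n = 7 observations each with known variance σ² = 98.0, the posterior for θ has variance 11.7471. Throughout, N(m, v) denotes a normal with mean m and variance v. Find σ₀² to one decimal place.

σ₀² = 73.0

For the Normal–Normal model with known σ², precisions add: τ_n = τ₀ + n/σ².
So 1/σ₀² = 1/11.7471 − 7/98.0 = 0.085127 − 0.071429 = 0.013698.
Hence σ₀² = 1/0.013698 ≈ 73.0.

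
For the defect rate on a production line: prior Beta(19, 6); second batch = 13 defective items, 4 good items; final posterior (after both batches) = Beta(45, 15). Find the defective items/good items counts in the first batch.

Because Beta–binomial updating is additive in the counts, the combined data contributed (α_post−α_prior, β_post−β_prior) successes and failures.
Total across both batches: 45−19=26 defective items, 15−6=9 good items.
Subtract the second batch: 26−13=13 defective items and 9−4=5 good items.

13 defective items and 5 good items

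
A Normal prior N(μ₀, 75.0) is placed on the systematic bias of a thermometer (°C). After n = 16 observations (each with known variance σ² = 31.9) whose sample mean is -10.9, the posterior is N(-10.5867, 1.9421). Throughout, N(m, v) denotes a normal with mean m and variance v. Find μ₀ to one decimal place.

μ₀ = 1.2

With known observation variance, the Normal–Normal posterior has precision τ_n = τ₀ + n/σ² and mean μ_n = (τ₀μ₀ + (n/σ²)x̄)/τ_n.
Here τ₀ = 1/75.0 = 0.013333 and τ_data = 16/31.9 = 0.501567, so τ_n = 0.514900.
Rearranging for μ₀: μ₀ = (μ_n·τ_n − τ_data·x̄)/τ₀ = (-10.5867·0.514900 − 0.501567·-10.9) / 0.013333 = 0.015988/0.013333 ≈ 1.2.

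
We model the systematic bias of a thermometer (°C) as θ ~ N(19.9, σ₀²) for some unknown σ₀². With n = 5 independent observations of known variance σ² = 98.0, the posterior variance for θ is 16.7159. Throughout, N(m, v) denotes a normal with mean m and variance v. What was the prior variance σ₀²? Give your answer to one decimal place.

For the Normal–Normal model with known σ², precisions add: τ_n = τ₀ + n/σ².
So 1/σ₀² = 1/16.7159 − 5/98.0 = 0.059823 − 0.051020 = 0.008803.
Hence σ₀² = 1/0.008803 ≈ 113.6.

σ₀² = 113.6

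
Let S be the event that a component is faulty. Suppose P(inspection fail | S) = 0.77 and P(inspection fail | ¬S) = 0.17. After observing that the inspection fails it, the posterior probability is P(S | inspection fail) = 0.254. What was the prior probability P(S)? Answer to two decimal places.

In odds form, posterior odds = prior odds × likelihood ratio, so prior odds = posterior odds ÷ LR.
Posterior odds = 0.254/(1−0.254) = 0.3405. LR = 0.77/0.17 = 4.5294.
Prior odds = 0.3405/4.5294 = 0.0752, so P(S) = 0.0752/(1+0.0752) ≈ 0.07.

P(S) = 0.07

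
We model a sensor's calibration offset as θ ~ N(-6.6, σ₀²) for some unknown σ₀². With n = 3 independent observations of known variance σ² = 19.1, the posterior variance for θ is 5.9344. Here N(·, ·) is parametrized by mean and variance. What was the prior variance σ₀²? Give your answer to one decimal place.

For the Normal–Normal model with known σ², precisions add: τ_n = τ₀ + n/σ².
So 1/σ₀² = 1/5.9344 − 3/19.1 = 0.168509 − 0.157068 = 0.011441.
Hence σ₀² = 1/0.011441 ≈ 87.4.

σ₀² = 87.4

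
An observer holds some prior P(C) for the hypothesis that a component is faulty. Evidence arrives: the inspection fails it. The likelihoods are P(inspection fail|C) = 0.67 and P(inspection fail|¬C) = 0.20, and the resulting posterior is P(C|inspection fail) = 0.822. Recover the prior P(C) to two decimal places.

In odds form, posterior odds = prior odds × likelihood ratio, so prior odds = posterior odds ÷ LR.
Posterior odds = 0.822/(1−0.822) = 4.6180. LR = 0.67/0.20 = 3.3500.
Prior odds = 4.6180/3.3500 = 1.3785, so P(C) = 1.3785/(1+1.3785) ≈ 0.58.

P(C) = 0.58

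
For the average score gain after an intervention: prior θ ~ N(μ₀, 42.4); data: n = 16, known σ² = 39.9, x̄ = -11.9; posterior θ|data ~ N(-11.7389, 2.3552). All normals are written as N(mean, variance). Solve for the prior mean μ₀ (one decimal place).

μ₀ = -9.0

The posterior mean is a precision-weighted average: μ_n = (τ₀μ₀ + τ_data·x̄)/(τ₀+τ_data), with τ₀=1/σ₀² and τ_data=n/σ².
Here τ₀ = 1/42.4 = 0.023585 and τ_data = 16/39.9 = 0.401003, so τ_n = 0.424588.
Rearranging for μ₀: μ₀ = (μ_n·τ_n − τ_data·x̄)/τ₀ = (-11.7389·0.424588 − 0.401003·-11.9) / 0.023585 = -0.212260/0.023585 ≈ -9.0.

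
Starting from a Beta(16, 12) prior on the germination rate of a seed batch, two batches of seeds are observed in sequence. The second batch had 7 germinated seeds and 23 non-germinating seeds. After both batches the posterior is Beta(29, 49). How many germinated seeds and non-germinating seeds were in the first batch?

6 germinated seeds and 14 non-germinating seeds

Because Beta–binomial updating is additive in the counts, the combined data contributed (α_post−α_prior, β_post−β_prior) successes and failures.
Total across both batches: 29−16=13 germinated seeds, 49−12=37 non-germinating seeds.
Subtract the second batch: 13−7=6 germinated seeds and 37−23=14 non-germinating seeds.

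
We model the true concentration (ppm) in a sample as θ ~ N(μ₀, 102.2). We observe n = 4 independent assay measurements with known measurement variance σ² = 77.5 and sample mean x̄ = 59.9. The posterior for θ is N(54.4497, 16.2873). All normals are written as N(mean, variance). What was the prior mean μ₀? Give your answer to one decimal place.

With known observation variance, the Normal–Normal posterior has precision τ_n = τ₀ + n/σ² and mean μ_n = (τ₀μ₀ + (n/σ²)x̄)/τ_n.
Here τ₀ = 1/102.2 = 0.009785 and τ_data = 4/77.5 = 0.051613, so τ_n = 0.061398.
Rearranging for μ₀: μ₀ = (μ_n·τ_n − τ_data·x̄)/τ₀ = (54.4497·0.061398 − 0.051613·59.9) / 0.009785 = 0.251484/0.009785 ≈ 25.7.

μ₀ = 25.7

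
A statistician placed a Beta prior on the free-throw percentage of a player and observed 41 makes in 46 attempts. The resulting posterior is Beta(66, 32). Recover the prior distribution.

A Beta(α, β) prior with s successes and f failures in binomial data gives a Beta(α+s, β+f) posterior.
Subtract the data counts: 66−41=25, 32−5=27.

Beta(25, 27)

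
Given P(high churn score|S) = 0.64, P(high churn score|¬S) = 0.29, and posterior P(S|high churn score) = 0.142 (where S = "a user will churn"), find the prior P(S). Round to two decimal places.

Bayes' rule in odds form gives O(S|E) = O(S)·[P(E|S)/P(E|¬S)], hence O(S) = O(S|E)/LR.
Posterior odds = 0.142/(1−0.142) = 0.1655. LR = 0.64/0.29 = 2.2069.
Prior odds = 0.1655/2.2069 = 0.0750, so P(S) = 0.0750/(1+0.0750) ≈ 0.07.

P(S) = 0.07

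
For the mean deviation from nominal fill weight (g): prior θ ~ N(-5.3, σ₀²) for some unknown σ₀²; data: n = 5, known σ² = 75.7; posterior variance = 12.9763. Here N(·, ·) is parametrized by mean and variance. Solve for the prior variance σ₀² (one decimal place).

σ₀² = 90.8

For the Normal–Normal model with known σ², precisions add: τ_n = τ₀ + n/σ².
So 1/σ₀² = 1/12.9763 − 5/75.7 = 0.077064 − 0.066050 = 0.011014.
Hence σ₀² = 1/0.011014 ≈ 90.8.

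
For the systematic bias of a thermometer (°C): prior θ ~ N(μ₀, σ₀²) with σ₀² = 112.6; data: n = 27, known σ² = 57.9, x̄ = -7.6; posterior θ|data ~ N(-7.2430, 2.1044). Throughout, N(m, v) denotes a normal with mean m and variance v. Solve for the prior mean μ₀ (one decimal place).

μ₀ = 11.5

With known observation variance, the Normal–Normal posterior has precision τ_n = τ₀ + n/σ² and mean μ_n = (τ₀μ₀ + (n/σ²)x̄)/τ_n.
Here τ₀ = 1/112.6 = 0.008881 and τ_data = 27/57.9 = 0.466321, so τ_n = 0.475202.
Rearranging for μ₀: μ₀ = (μ_n·τ_n − τ_data·x̄)/τ₀ = (-7.2430·0.475202 − 0.466321·-7.6) / 0.008881 = 0.102152/0.008881 ≈ 11.5.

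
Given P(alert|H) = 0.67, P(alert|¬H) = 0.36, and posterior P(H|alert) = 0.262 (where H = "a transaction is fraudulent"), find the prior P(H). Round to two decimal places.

P(H) = 0.16

Bayes' rule in odds form gives O(H|E) = O(H)·[P(E|H)/P(E|¬H)], hence O(H) = O(H|E)/LR.
Posterior odds = 0.262/(1−0.262) = 0.3550. LR = 0.67/0.36 = 1.8611.
Prior odds = 0.3550/1.8611 = 0.1907, so P(H) = 0.1907/(1+0.1907) ≈ 0.16.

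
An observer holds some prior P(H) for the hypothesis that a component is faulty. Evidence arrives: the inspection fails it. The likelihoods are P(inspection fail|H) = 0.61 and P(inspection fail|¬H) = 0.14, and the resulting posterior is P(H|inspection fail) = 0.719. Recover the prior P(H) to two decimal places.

In odds form, posterior odds = prior odds × likelihood ratio, so prior odds = posterior odds ÷ LR.
Posterior odds = 0.719/(1−0.719) = 2.5587. LR = 0.61/0.14 = 4.3571.
Prior odds = 2.5587/4.3571 = 0.5872, so P(H) = 0.5872/(1+0.5872) ≈ 0.37.

P(H) = 0.37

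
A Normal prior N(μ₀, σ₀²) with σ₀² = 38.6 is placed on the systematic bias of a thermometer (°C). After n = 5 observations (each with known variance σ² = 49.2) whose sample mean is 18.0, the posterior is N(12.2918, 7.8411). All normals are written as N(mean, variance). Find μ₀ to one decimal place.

With known observation variance, the Normal–Normal posterior has precision τ_n = τ₀ + n/σ² and mean μ_n = (τ₀μ₀ + (n/σ²)x̄)/τ_n.
Here τ₀ = 1/38.6 = 0.025907 and τ_data = 5/49.2 = 0.101626, so τ_n = 0.127533.
Rearranging for μ₀: μ₀ = (μ_n·τ_n − τ_data·x̄)/τ₀ = (12.2918·0.127533 − 0.101626·18.0) / 0.025907 = -0.261658/0.025907 ≈ -10.1.

μ₀ = -10.1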